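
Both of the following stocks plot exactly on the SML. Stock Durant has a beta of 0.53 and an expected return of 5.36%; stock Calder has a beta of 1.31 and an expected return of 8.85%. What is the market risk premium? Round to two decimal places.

Both satisfy E(R) = R_f + β·MRP, so the slope of the SML is
MRP = (8.85% − 5.36%) / (1.31 − 0.53) = 3.49% / 0.78 = 4.4744%

4.47%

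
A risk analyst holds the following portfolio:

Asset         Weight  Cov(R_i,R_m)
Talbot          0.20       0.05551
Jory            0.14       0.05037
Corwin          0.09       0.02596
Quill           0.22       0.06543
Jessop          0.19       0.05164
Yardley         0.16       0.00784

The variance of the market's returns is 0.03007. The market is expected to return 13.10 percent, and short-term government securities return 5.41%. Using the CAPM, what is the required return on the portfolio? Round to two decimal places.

17.16%

β_Talbot = 0.05551 / 0.03007 = 1.8460
β_Jory = 0.05037 / 0.03007 = 1.6751
β_Corwin = 0.02596 / 0.03007 = 0.8633
β_Quill = 0.06543 / 0.03007 = 2.1759
β_Jessop = 0.05164 / 0.03007 = 1.7173
β_Yardley = 0.00784 / 0.03007 = 0.2607
β_P = Σ w_i β_i = 0.20×1.8460 + 0.14×1.6751 + 0.09×0.8633 + 0.22×2.1759 + 0.19×1.7173 + 0.16×0.2607 = 1.5281
MRP = 13.10% − 5.41% = 7.69%
E(R_P) = R_f + β_P × MRP = 5.41% + 1.5281 × 7.69% = 17.16%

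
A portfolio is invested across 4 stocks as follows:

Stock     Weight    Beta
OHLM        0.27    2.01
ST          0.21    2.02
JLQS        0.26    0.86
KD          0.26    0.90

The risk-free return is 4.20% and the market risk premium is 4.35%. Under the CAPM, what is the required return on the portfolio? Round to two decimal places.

β_P = Σ w_i β_i = 0.27×2.01 + 0.21×2.02 + 0.26×0.86 + 0.26×0.90 = 1.4245
E(R_P) = R_f + β_P × MRP = 4.20% + 1.4245 × 4.35% = 10.40%

10.40%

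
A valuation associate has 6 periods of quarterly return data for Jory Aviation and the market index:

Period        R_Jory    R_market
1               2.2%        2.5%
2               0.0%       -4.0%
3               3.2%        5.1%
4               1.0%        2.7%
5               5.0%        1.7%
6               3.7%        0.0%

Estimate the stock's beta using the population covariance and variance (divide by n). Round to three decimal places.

Mean R_i = (2.2 + 0.0 + 3.2 + 1.0 + 5.0 + 3.7) / 6 = 2.5167%
Mean R_m = (2.5 − 4.0 + 5.1 + 2.7 + 1.7 + 0.0) / 6 = 1.3333%
Σ(R_i − R̄_i)(R_m − R̄_m) = 12.8867  ⇒  Cov = 12.8867 / 6 = 2.1478
Σ(R_m − R̄_m)² = 47.7733  ⇒  Var(R_m) = 47.7733 / 6 = 7.9622
β = Cov / Var(R_m) = 2.1478 / 7.9622 = 0.2697

0.270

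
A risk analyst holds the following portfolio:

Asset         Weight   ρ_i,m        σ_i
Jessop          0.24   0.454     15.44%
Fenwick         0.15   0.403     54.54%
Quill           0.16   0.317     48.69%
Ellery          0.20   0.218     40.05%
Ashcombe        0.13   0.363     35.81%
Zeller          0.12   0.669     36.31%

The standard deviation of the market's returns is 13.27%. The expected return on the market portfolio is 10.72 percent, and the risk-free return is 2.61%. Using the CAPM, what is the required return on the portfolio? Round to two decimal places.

11.04%

β_Jessop = 0.454 × 15.44% / 13.27% = 0.5282
β_Fenwick = 0.403 × 54.54% / 13.27% = 1.6563
β_Quill = 0.317 × 48.69% / 13.27% = 1.1631
β_Ellery = 0.218 × 40.05% / 13.27% = 0.6579
β_Ashcombe = 0.363 × 35.81% / 13.27% = 0.9796
β_Zeller = 0.669 × 36.31% / 13.27% = 1.8305
β_P = Σ w_i β_i = 0.24×0.5282 + 0.15×1.6563 + 0.16×1.1631 + 0.20×0.6579 + 0.13×0.9796 + 0.12×1.8305 = 1.0399
MRP = 10.72% − 2.61% = 8.11%
E(R_P) = R_f + β_P × MRP = 2.61% + 1.0399 × 8.11% = 11.04%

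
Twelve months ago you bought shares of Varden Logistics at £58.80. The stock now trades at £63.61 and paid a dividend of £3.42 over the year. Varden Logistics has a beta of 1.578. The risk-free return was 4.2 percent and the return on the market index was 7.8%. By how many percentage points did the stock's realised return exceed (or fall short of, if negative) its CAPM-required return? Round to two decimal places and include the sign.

Realised HPR = (P1 + D1 − P0) / P0 = (63.61 + 3.42 − 58.80) / 58.80 = 8.23 / 58.80 = 13.9966%
MRP = 7.8% − 4.2% = 3.60%
CAPM required = R_f + β·MRP = 4.2% + 1.578 × 3.6% = 9.8808%
α = realised − required = 13.9966% − 9.8808% = +4.12%

+4.12%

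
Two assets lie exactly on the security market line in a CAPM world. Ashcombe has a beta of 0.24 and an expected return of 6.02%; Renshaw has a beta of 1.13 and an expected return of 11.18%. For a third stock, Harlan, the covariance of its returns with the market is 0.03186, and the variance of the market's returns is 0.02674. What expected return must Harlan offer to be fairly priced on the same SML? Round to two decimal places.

11.54%

MRP = (11.18% − 6.02%) / (1.13 − 0.24) = 5.7978%
R_f = 6.02% − 0.24 × 5.7978% = 4.6285%
β_Harlan = Cov / Var(R_m) = 0.03186 / 0.02674 = 1.1915
E(R_Harlan) = R_f + β × MRP = 4.6285% + 1.1915 × 5.7978% = 11.54%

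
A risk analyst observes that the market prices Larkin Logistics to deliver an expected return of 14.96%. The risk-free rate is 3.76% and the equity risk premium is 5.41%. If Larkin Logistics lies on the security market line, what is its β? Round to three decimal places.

2.070

β = (E(R) − R_f) / MRP = (14.96% − 3.76%) / 5.41% = 11.20% / 5.41% = 2.070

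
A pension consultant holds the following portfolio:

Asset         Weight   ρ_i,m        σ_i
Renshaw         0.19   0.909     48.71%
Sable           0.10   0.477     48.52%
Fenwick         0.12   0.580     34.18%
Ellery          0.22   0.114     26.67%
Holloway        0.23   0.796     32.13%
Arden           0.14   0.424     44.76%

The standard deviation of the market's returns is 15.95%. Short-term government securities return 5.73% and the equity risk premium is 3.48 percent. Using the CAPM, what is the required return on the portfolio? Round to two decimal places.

β_Renshaw = 0.909 × 48.71% / 15.95% = 2.7760
β_Sable = 0.477 × 48.52% / 15.95% = 1.4510
β_Fenwick = 0.580 × 34.18% / 15.95% = 1.2429
β_Ellery = 0.114 × 26.67% / 15.95% = 0.1906
β_Holloway = 0.796 × 32.13% / 15.95% = 1.6035
β_Arden = 0.424 × 44.76% / 15.95% = 1.1899
β_P = Σ w_i β_i = 0.19×2.7760 + 0.10×1.4510 + 0.12×1.2429 + 0.22×0.1906 + 0.23×1.6035 + 0.14×1.1899 = 1.3990
E(R_P) = R_f + β_P × MRP = 5.73% + 1.3990 × 3.48% = 10.60%

10.60%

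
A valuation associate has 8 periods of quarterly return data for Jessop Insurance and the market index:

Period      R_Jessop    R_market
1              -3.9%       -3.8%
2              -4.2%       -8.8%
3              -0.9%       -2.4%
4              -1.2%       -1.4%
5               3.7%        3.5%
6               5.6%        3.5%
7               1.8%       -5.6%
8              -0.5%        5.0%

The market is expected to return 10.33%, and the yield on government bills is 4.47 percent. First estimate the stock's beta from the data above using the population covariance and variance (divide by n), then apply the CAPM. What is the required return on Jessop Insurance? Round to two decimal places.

7.12%

Mean R_i = (-3.9 − 4.2 − 0.9 − 1.2 + 3.7 + 5.6 + 1.8 − 0.5) / 8 = 0.0500%
Mean R_m = (-3.8 − 8.8 − 2.4 − 1.4 + 3.5 + 3.5 − 5.6 + 5.0) / 8 = -1.2500%
Σ(R_i − R̄_i)(R_m − R̄_m) = 76.0900  ⇒  Cov = 76.0900 / 8 = 9.5113
Σ(R_m − R̄_m)² = 167.9600  ⇒  Var(R_m) = 167.9600 / 8 = 20.9950
β = Cov / Var(R_m) = 9.5113 / 20.9950 = 0.4530
MRP = 10.33% − 4.47% = 5.86%
E(R) = R_f + β × MRP = 4.47% + 0.4530 × 5.86% = 7.12%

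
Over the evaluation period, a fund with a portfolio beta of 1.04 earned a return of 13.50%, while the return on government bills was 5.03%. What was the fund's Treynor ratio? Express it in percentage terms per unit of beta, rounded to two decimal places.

Treynor = (R_P − R_f) / β_P = (13.50% − 5.03%) / 1.0400 = 8.47% / 1.0400 = 8.14%

8.14%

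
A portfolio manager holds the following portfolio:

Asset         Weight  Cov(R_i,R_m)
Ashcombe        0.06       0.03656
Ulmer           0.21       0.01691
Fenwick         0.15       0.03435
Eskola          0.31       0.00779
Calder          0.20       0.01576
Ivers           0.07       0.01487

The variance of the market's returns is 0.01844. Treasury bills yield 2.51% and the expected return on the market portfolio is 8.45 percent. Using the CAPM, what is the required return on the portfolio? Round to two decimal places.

β_Ashcombe = 0.03656 / 0.01844 = 1.9826
β_Ulmer = 0.01691 / 0.01844 = 0.9170
β_Fenwick = 0.03435 / 0.01844 = 1.8628
β_Eskola = 0.00779 / 0.01844 = 0.4225
β_Calder = 0.01576 / 0.01844 = 0.8547
β_Ivers = 0.01487 / 0.01844 = 0.8064
β_P = Σ w_i β_i = 0.06×1.9826 + 0.21×0.9170 + 0.15×1.8628 + 0.31×0.4225 + 0.20×0.8547 + 0.07×0.8064 = 0.9493
MRP = 8.45% − 2.51% = 5.94%
E(R_P) = R_f + β_P × MRP = 2.51% + 0.9493 × 5.94% = 8.15%

8.15%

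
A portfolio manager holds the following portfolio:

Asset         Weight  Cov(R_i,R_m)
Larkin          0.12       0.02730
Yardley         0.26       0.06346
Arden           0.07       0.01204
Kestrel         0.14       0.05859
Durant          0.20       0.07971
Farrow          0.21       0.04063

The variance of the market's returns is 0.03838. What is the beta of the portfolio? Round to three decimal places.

1.389

β_Larkin = 0.02730 / 0.03838 = 0.7113
β_Yardley = 0.06346 / 0.03838 = 1.6535
β_Arden = 0.01204 / 0.03838 = 0.3137
β_Kestrel = 0.05859 / 0.03838 = 1.5266
β_Durant = 0.07971 / 0.03838 = 2.0769
β_Farrow = 0.04063 / 0.03838 = 1.0586
β_P = Σ w_i β_i = 0.12×0.7113 + 0.26×1.6535 + 0.07×0.3137 + 0.14×1.5266 + 0.20×2.0769 + 0.21×1.0586 = 1.3886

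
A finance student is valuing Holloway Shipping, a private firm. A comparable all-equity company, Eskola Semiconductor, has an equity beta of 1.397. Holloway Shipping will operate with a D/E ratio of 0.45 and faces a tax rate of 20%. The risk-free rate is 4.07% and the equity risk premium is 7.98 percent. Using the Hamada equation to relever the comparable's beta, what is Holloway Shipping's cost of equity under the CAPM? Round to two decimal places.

β_L = β_U × [1 + (1 − t)(D/E)] = 1.397 × [1 + (1 − 0.20) × 0.45]
    = 1.397 × [1 + 0.80 × 0.45] = 1.397 × 1.3600 = 1.8999
E(R) = R_f + β_L × MRP = 4.07% + 1.8999 × 7.98% = 19.23%

19.23%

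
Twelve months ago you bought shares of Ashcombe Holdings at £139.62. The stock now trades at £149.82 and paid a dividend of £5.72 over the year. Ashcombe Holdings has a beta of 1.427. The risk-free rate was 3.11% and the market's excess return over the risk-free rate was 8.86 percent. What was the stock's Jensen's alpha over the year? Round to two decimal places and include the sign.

-4.35%

Realised HPR = (P1 + D1 − P0) / P0 = (149.82 + 5.72 − 139.62) / 139.62 = 15.92 / 139.62 = 11.4024%
CAPM required = R_f + β·MRP = 3.11% + 1.427 × 8.86% = 15.75322%
α = realised − required = 11.4024% − 15.75322% = -4.35%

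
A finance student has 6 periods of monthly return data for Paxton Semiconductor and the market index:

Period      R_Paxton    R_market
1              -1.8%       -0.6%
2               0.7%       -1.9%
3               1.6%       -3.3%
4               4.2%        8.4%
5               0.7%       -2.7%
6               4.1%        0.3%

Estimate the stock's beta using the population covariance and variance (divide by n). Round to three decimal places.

Mean R_i = (-1.8 + 0.7 + 1.6 + 4.2 + 0.7 + 4.1) / 6 = 1.5833%
Mean R_m = (-0.6 − 1.9 − 3.3 + 8.4 − 2.7 + 0.3) / 6 = 0.0333%
Σ(R_i − R̄_i)(R_m − R̄_m) = 28.7733  ⇒  Cov = 28.7733 / 6 = 4.7956
Σ(R_m − R̄_m)² = 92.7933  ⇒  Var(R_m) = 92.7933 / 6 = 15.4656
β = Cov / Var(R_m) = 4.7956 / 15.4656 = 0.3101

0.310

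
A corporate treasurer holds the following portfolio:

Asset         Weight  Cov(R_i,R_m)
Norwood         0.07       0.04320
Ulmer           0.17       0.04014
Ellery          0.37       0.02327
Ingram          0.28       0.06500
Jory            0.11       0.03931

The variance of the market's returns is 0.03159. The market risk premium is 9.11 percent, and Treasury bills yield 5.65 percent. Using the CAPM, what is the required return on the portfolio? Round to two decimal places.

β_Norwood = 0.04320 / 0.03159 = 1.3675
β_Ulmer = 0.04014 / 0.03159 = 1.2707
β_Ellery = 0.02327 / 0.03159 = 0.7366
β_Ingram = 0.06500 / 0.03159 = 2.0576
β_Jory = 0.03931 / 0.03159 = 1.2444
β_P = Σ w_i β_i = 0.07×1.3675 + 0.17×1.2707 + 0.37×0.7366 + 0.28×2.0576 + 0.11×1.2444 = 1.2973
E(R_P) = R_f + β_P × MRP = 5.65% + 1.2973 × 9.11% = 17.47%

17.47%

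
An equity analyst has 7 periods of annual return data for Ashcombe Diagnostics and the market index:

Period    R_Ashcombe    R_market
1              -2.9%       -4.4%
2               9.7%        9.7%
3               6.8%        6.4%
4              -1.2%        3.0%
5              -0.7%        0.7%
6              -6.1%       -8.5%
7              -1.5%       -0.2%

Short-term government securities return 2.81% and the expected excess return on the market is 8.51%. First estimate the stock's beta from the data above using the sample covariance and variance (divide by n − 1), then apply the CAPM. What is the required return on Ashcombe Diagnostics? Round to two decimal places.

10.01%

Mean R_i = (-2.9 + 9.7 + 6.8 − 1.2 − 0.7 − 6.1 − 1.5) / 7 = 0.5857%
Mean R_m = (-4.4 + 9.7 + 6.4 + 3.0 + 0.7 − 8.5 − 0.2) / 7 = 0.9571%
Σ(R_i − R̄_i)(R_m − R̄_m) = 194.5057  ⇒  Cov = 194.5057 / 6 = 32.4176
Σ(R_m − R̄_m)² = 229.7771  ⇒  Var(R_m) = 229.7771 / 6 = 38.2962
β = Cov / Var(R_m) = 32.4176 / 38.2962 = 0.8465
E(R) = R_f + β × MRP = 2.81% + 0.8465 × 8.51% = 10.01%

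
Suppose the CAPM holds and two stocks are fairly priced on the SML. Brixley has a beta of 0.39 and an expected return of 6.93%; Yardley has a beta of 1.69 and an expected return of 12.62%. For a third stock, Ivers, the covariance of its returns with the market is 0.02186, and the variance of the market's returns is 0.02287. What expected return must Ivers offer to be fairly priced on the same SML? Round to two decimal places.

MRP = (12.62% − 6.93%) / (1.69 − 0.39) = 4.3769%
R_f = 6.93% − 0.39 × 4.3769% = 5.2230%
β_Ivers = Cov / Var(R_m) = 0.02186 / 0.02287 = 0.9558
E(R_Ivers) = R_f + β × MRP = 5.2230% + 0.9558 × 4.3769% = 9.41%

9.41%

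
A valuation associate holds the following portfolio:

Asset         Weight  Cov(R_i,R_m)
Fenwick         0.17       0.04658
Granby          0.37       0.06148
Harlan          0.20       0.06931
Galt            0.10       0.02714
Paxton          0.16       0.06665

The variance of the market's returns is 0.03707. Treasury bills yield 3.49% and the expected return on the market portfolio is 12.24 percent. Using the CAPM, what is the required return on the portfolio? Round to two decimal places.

β_Fenwick = 0.04658 / 0.03707 = 1.2565
β_Granby = 0.06148 / 0.03707 = 1.6585
β_Harlan = 0.06931 / 0.03707 = 1.8697
β_Galt = 0.02714 / 0.03707 = 0.7321
β_Paxton = 0.06665 / 0.03707 = 1.7979
β_P = Σ w_i β_i = 0.17×1.2565 + 0.37×1.6585 + 0.20×1.8697 + 0.10×0.7321 + 0.16×1.7979 = 1.5621
MRP = 12.24% − 3.49% = 8.75%
E(R_P) = R_f + β_P × MRP = 3.49% + 1.5621 × 8.75% = 17.16%

17.16%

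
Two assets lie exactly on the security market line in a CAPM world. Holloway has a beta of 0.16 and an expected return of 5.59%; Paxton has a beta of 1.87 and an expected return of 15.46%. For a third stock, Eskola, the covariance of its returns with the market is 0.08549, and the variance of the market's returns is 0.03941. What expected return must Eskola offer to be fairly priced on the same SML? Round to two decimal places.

MRP = (15.46% − 5.59%) / (1.87 − 0.16) = 5.7719%
R_f = 5.59% − 0.16 × 5.7719% = 4.6665%
β_Eskola = Cov / Var(R_m) = 0.08549 / 0.03941 = 2.1692
E(R_Eskola) = R_f + β × MRP = 4.6665% + 2.1692 × 5.7719% = 17.19%

17.19%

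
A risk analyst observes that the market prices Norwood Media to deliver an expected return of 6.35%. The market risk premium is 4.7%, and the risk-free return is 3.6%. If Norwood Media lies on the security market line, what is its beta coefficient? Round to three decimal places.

0.585

β = (E(R) − R_f) / MRP = (6.35% − 3.6%) / 4.7% = 2.75% / 4.7% = 0.585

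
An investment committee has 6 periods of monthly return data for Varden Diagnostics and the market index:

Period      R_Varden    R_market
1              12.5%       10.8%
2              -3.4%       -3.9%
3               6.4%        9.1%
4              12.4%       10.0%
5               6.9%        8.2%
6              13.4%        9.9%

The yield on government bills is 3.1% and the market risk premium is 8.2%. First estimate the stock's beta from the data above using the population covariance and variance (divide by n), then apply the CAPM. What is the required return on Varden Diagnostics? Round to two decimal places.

Mean R_i = (12.5 − 3.4 + 6.4 + 12.4 + 6.9 + 13.4) / 6 = 8.0333%
Mean R_m = (10.8 − 3.9 + 9.1 + 10.0 + 8.2 + 9.9) / 6 = 7.3500%
Σ(R_i − R̄_i)(R_m − R̄_m) = 165.4700  ⇒  Cov = 165.4700 / 6 = 27.5783
Σ(R_m − R̄_m)² = 155.7750  ⇒  Var(R_m) = 155.7750 / 6 = 25.9625
β = Cov / Var(R_m) = 27.5783 / 25.9625 = 1.0622
E(R) = R_f + β × MRP = 3.1% + 1.0622 × 8.2% = 11.81%

11.81%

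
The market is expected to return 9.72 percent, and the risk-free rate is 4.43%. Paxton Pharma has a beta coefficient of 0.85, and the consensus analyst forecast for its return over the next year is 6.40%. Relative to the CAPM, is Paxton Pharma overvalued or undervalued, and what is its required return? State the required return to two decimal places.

MRP = 9.72% − 4.43% = 5.29%
Required return = R_f + β·MRP = 4.43% + 0.85 × 5.29% = 8.93%
Forecast 6.40% < required 8.93% → the stock plots below the SML → overvalued.

Overvalued; required return 8.93%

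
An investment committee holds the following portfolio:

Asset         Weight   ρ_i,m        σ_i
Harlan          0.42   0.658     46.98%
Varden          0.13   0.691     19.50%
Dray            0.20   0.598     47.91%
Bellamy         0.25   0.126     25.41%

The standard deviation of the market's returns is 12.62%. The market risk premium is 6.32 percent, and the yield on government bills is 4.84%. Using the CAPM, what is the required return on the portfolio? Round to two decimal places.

β_Harlan = 0.658 × 46.98% / 12.62% = 2.4495
β_Varden = 0.691 × 19.50% / 12.62% = 1.0677
β_Dray = 0.598 × 47.91% / 12.62% = 2.2702
β_Bellamy = 0.126 × 25.41% / 12.62% = 0.2537
β_P = Σ w_i β_i = 0.42×2.4495 + 0.13×1.0677 + 0.20×2.2702 + 0.25×0.2537 = 1.6851
E(R_P) = R_f + β_P × MRP = 4.84% + 1.6851 × 6.32% = 15.49%

15.49%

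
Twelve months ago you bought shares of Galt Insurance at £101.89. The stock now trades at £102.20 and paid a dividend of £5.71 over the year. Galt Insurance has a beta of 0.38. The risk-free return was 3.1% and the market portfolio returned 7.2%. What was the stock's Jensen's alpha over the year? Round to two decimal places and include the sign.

+1.25%

Realised HPR = (P1 + D1 − P0) / P0 = (102.20 + 5.71 − 101.89) / 101.89 = 6.02 / 101.89 = 5.9083%
MRP = 7.2% − 3.1% = 4.10%
CAPM required = R_f + β·MRP = 3.1% + 0.38 × 4.1% = 4.6580%
α = realised − required = 5.9083% − 4.6580% = +1.25%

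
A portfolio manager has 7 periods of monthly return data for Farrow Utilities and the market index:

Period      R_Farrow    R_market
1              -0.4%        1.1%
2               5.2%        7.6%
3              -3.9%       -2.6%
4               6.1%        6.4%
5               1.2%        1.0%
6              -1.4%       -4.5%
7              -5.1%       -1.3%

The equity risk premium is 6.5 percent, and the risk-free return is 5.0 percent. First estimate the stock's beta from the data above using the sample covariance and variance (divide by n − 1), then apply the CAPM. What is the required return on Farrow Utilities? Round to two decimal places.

10.39%

Mean R_i = (-0.4 + 5.2 − 3.9 + 6.1 + 1.2 − 1.4 − 5.1) / 7 = 0.2429%
Mean R_m = (1.1 + 7.6 − 2.6 + 6.4 + 1.0 − 4.5 − 1.3) / 7 = 1.1000%
Σ(R_i − R̄_i)(R_m − R̄_m) = 100.5200  ⇒  Cov = 100.5200 / 6 = 16.7533
Σ(R_m − R̄_m)² = 121.1600  ⇒  Var(R_m) = 121.1600 / 6 = 20.1933
β = Cov / Var(R_m) = 16.7533 / 20.1933 = 0.8296
E(R) = R_f + β × MRP = 5.0% + 0.8296 × 6.5% = 10.39%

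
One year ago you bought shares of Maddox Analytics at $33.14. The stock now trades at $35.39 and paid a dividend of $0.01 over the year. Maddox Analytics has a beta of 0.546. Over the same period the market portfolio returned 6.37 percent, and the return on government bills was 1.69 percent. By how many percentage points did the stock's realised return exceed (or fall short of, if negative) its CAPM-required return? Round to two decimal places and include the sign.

+2.57%

Realised HPR = (P1 + D1 − P0) / P0 = (35.39 + 0.01 − 33.14) / 33.14 = 2.26 / 33.14 = 6.8196%
MRP = 6.37% − 1.69% = 4.68%
CAPM required = R_f + β·MRP = 1.69% + 0.546 × 4.68% = 4.24528%
α = realised − required = 6.8196% − 4.24528% = +2.57%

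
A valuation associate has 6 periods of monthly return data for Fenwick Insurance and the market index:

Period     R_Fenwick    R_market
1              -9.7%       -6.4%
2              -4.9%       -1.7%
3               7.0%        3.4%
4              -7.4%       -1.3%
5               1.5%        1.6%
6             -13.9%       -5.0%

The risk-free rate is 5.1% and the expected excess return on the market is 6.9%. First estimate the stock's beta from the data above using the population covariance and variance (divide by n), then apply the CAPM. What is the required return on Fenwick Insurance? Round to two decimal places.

Mean R_i = (-9.7 − 4.9 + 7.0 − 7.4 + 1.5 − 13.9) / 6 = -4.5667%
Mean R_m = (-6.4 − 1.7 + 3.4 − 1.3 + 1.6 − 5.0) / 6 = -1.5667%
Σ(R_i − R̄_i)(R_m − R̄_m) = 132.8033  ⇒  Cov = 132.8033 / 6 = 22.1339
Σ(R_m − R̄_m)² = 69.9333  ⇒  Var(R_m) = 69.9333 / 6 = 11.6556
β = Cov / Var(R_m) = 22.1339 / 11.6556 = 1.8990
E(R) = R_f + β × MRP = 5.1% + 1.8990 × 6.9% = 18.20%

18.20%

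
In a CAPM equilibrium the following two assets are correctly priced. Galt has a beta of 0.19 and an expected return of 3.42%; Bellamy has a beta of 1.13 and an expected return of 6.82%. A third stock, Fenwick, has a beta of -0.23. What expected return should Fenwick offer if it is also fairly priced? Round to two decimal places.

1.90%

MRP (SML slope) = (6.82% − 3.42%) / (1.13 − 0.19) = 3.40% / 0.94 = 3.6170%
R_f (intercept) = 3.42% − 0.19 × 3.6170% = 2.7328%
E(R_Fenwick) = R_f + β × MRP = 2.7328% + -0.23 × 3.6170% = 1.90%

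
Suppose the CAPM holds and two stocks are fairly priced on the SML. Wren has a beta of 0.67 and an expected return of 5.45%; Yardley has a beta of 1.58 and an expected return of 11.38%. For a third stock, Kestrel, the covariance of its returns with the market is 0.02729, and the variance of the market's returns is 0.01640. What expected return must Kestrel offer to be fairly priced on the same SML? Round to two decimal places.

MRP = (11.38% − 5.45%) / (1.58 − 0.67) = 6.5165%
R_f = 5.45% − 0.67 × 6.5165% = 1.0839%
β_Kestrel = Cov / Var(R_m) = 0.02729 / 0.01640 = 1.6640
E(R_Kestrel) = R_f + β × MRP = 1.0839% + 1.6640 × 6.5165% = 11.93%

11.93%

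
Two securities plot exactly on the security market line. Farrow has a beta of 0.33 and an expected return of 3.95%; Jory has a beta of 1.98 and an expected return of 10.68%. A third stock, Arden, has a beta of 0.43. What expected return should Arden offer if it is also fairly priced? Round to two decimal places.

MRP (SML slope) = (10.68% − 3.95%) / (1.98 − 0.33) = 6.73% / 1.65 = 4.0788%
R_f (intercept) = 3.95% − 0.33 × 4.0788% = 2.6040%
E(R_Arden) = R_f + β × MRP = 2.6040% + 0.43 × 4.0788% = 4.36%

4.36%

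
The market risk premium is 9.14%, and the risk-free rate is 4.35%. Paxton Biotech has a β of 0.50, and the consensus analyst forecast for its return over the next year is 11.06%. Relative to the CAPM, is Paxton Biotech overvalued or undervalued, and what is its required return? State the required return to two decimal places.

Required return = R_f + β·MRP = 4.35% + 0.50 × 9.14% = 8.92%
Forecast 11.06% > required 8.92% → the stock plots above the SML → undervalued.

Undervalued; required return 8.92%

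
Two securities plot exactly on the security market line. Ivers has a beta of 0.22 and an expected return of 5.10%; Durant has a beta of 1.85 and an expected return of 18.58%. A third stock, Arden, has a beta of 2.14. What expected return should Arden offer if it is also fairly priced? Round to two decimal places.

MRP (SML slope) = (18.58% − 5.10%) / (1.85 − 0.22) = 13.48% / 1.63 = 8.2699%
R_f (intercept) = 5.10% − 0.22 × 8.2699% = 3.2806%
E(R_Arden) = R_f + β × MRP = 3.2806% + 2.14 × 8.2699% = 20.98%

20.98%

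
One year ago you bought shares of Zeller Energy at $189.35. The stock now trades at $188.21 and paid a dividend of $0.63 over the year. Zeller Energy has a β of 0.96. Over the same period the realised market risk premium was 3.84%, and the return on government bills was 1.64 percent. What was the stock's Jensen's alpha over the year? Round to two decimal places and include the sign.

Realised HPR = (P1 + D1 − P0) / P0 = (188.21 + 0.63 − 189.35) / 189.35 = -0.51 / 189.35 = -0.2693%
CAPM required = R_f + β·MRP = 1.64% + 0.96 × 3.84% = 5.3264%
α = realised − required = -0.2693% − 5.3264% = -5.60%

-5.60%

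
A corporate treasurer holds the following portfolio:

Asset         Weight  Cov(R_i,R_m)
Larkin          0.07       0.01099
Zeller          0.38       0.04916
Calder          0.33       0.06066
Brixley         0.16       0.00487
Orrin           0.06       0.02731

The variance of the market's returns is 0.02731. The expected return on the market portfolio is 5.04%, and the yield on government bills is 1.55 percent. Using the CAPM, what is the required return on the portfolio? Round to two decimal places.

6.90%

β_Larkin = 0.01099 / 0.02731 = 0.4024
β_Zeller = 0.04916 / 0.02731 = 1.8001
β_Calder = 0.06066 / 0.02731 = 2.2212
β_Brixley = 0.00487 / 0.02731 = 0.1783
β_Orrin = 0.02731 / 0.02731 = 1.0000
β_P = Σ w_i β_i = 0.07×0.4024 + 0.38×1.8001 + 0.33×2.2212 + 0.16×0.1783 + 0.06×1.0000 = 1.5337
MRP = 5.04% − 1.55% = 3.49%
E(R_P) = R_f + β_P × MRP = 1.55% + 1.5337 × 3.49% = 6.90%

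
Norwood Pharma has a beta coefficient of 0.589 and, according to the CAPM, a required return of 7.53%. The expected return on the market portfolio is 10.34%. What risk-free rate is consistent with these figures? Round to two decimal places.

E(R) = R_f + β(E(R_m) − R_f) = R_f(1 − β) + β·E(R_m)
7.53% = R_f × (1 − 0.589) + 0.589 × 10.34%
7.53% = R_f × 0.411 + 6.09026%
R_f = (7.53% − 6.09026%) / 0.411 = 3.50%

3.50%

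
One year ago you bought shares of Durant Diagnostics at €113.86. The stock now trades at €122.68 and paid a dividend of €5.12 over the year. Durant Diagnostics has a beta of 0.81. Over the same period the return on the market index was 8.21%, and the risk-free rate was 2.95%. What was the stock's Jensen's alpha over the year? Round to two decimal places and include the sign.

+5.03%

Realised HPR = (P1 + D1 − P0) / P0 = (122.68 + 5.12 − 113.86) / 113.86 = 13.94 / 113.86 = 12.2431%
MRP = 8.21% − 2.95% = 5.26%
CAPM required = R_f + β·MRP = 2.95% + 0.81 × 5.26% = 7.2106%
α = realised − required = 12.2431% − 7.2106% = +5.03%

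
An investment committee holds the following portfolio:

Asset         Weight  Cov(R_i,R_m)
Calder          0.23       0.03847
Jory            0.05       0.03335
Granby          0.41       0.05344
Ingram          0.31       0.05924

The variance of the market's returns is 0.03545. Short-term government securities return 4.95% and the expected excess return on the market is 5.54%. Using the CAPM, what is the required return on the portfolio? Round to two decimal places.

12.89%

β_Calder = 0.03847 / 0.03545 = 1.0852
β_Jory = 0.03335 / 0.03545 = 0.9408
β_Granby = 0.05344 / 0.03545 = 1.5075
β_Ingram = 0.05924 / 0.03545 = 1.6711
β_P = Σ w_i β_i = 0.23×1.0852 + 0.05×0.9408 + 0.41×1.5075 + 0.31×1.6711 = 1.4328
E(R_P) = R_f + β_P × MRP = 4.95% + 1.4328 × 5.54% = 12.89%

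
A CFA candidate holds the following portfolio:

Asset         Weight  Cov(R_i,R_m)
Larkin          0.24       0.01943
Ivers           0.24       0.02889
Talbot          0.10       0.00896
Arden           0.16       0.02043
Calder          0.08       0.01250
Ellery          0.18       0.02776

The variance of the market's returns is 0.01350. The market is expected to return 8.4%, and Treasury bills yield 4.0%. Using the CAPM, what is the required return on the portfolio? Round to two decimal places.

11.09%

β_Larkin = 0.01943 / 0.01350 = 1.4393
β_Ivers = 0.02889 / 0.01350 = 2.1400
β_Talbot = 0.00896 / 0.01350 = 0.6637
β_Arden = 0.02043 / 0.01350 = 1.5133
β_Calder = 0.01250 / 0.01350 = 0.9259
β_Ellery = 0.02776 / 0.01350 = 2.0563
β_P = Σ w_i β_i = 0.24×1.4393 + 0.24×2.1400 + 0.10×0.6637 + 0.16×1.5133 + 0.08×0.9259 + 0.18×2.0563 = 1.6117
MRP = 8.4% − 4.0% = 4.40%
E(R_P) = R_f + β_P × MRP = 4.0% + 1.6117 × 4.4% = 11.09%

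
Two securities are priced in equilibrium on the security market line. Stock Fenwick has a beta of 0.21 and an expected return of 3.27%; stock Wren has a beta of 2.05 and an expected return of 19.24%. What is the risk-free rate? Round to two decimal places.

Both satisfy E(R) = R_f + β·MRP, so the slope of the SML is
MRP = (19.24% − 3.27%) / (2.05 − 0.21) = 15.97% / 1.84 = 8.6793%
R_f = E(R_Fenwick) − β_Fenwick·MRP = 3.27% − 0.21 × 8.6793% = 1.4473%

1.45%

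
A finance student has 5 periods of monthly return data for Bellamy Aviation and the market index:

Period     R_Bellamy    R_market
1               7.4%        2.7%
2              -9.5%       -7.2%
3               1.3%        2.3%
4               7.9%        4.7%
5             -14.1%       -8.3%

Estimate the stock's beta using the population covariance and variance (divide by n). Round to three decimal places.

1.597

Mean R_i = (7.4 − 9.5 + 1.3 + 7.9 − 14.1) / 5 = -1.4000%
Mean R_m = (2.7 − 7.2 + 2.3 + 4.7 − 8.3) / 5 = -1.1600%
Σ(R_i − R̄_i)(R_m − R̄_m) = 237.4100  ⇒  Cov = 237.4100 / 5 = 47.4820
Σ(R_m − R̄_m)² = 148.6720  ⇒  Var(R_m) = 148.6720 / 5 = 29.7344
β = Cov / Var(R_m) = 47.4820 / 29.7344 = 1.5969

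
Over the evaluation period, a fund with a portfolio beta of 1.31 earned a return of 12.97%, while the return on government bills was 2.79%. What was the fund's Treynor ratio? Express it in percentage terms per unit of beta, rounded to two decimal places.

7.77%

Treynor = (R_P − R_f) / β_P = (12.97% − 2.79%) / 1.3100 = 10.18% / 1.3100 = 7.77%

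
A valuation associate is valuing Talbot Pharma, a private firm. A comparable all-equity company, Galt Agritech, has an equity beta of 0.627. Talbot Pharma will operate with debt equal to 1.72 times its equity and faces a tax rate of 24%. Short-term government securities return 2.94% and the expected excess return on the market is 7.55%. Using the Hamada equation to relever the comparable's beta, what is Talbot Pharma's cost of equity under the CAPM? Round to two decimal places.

β_L = β_U × [1 + (1 − t)(D/E)] = 0.627 × [1 + (1 − 0.24) × 1.72]
    = 0.627 × [1 + 0.76 × 1.72] = 0.627 × 2.3072 = 1.4466
E(R) = R_f + β_L × MRP = 2.94% + 1.4466 × 7.55% = 13.86%

13.86%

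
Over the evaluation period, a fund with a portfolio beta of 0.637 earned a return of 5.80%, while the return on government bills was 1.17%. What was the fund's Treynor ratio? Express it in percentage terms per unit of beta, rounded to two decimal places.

7.27%

Treynor = (R_P − R_f) / β_P = (5.80% − 1.17%) / 0.6370 = 4.63% / 0.6370 = 7.27%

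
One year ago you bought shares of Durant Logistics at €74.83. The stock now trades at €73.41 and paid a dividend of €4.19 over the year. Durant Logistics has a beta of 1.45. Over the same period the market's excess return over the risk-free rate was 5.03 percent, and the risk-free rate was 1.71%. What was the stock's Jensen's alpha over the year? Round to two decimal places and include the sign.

-5.30%

Realised HPR = (P1 + D1 − P0) / P0 = (73.41 + 4.19 − 74.83) / 74.83 = 2.77 / 74.83 = 3.7017%
CAPM required = R_f + β·MRP = 1.71% + 1.45 × 5.03% = 9.0035%
α = realised − required = 3.7017% − 9.0035% = -5.30%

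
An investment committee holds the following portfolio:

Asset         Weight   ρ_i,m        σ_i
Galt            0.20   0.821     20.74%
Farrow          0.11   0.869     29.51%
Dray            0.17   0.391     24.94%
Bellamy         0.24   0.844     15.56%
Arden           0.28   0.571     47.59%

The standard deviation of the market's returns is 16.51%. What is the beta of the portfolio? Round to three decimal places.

1.129

β_Galt = 0.821 × 20.74% / 16.51% = 1.0313
β_Farrow = 0.869 × 29.51% / 16.51% = 1.5533
β_Dray = 0.391 × 24.94% / 16.51% = 0.5906
β_Bellamy = 0.844 × 15.56% / 16.51% = 0.7954
β_Arden = 0.571 × 47.59% / 16.51% = 1.6459
β_P = Σ w_i β_i = 0.20×1.0313 + 0.11×1.5533 + 0.17×0.5906 + 0.24×0.7954 + 0.28×1.6459 = 1.1293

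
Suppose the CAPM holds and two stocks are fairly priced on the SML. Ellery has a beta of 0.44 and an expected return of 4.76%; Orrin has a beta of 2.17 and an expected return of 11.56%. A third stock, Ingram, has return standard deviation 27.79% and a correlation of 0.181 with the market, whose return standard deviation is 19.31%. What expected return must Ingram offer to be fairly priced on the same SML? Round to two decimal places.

4.05%

MRP = (11.56% − 4.76%) / (2.17 − 0.44) = 3.9306%
R_f = 4.76% − 0.44 × 3.9306% = 3.0305%
β_Ingram = ρ·σ_i/σ_m = 0.181 × 27.79 / 19.31 = 0.2605
E(R_Ingram) = R_f + β × MRP = 3.0305% + 0.2605 × 3.9306% = 4.05%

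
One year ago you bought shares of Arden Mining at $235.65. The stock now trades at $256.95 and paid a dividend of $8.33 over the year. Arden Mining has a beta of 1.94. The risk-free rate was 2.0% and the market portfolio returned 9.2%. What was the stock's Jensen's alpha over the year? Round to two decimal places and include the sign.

-3.39%

Realised HPR = (P1 + D1 − P0) / P0 = (256.95 + 8.33 − 235.65) / 235.65 = 29.63 / 235.65 = 12.5737%
MRP = 9.2% − 2.0% = 7.20%
CAPM required = R_f + β·MRP = 2.0% + 1.94 × 7.2% = 15.9680%
α = realised − required = 12.5737% − 15.9680% = -3.39%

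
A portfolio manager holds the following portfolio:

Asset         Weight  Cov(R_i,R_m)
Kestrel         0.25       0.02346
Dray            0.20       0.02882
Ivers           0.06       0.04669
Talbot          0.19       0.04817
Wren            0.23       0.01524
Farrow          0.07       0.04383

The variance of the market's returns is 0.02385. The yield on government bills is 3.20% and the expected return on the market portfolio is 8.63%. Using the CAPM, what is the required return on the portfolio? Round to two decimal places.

10.07%

β_Kestrel = 0.02346 / 0.02385 = 0.9836
β_Dray = 0.02882 / 0.02385 = 1.2084
β_Ivers = 0.04669 / 0.02385 = 1.9577
β_Talbot = 0.04817 / 0.02385 = 2.0197
β_Wren = 0.01524 / 0.02385 = 0.6390
β_Farrow = 0.04383 / 0.02385 = 1.8377
β_P = Σ w_i β_i = 0.25×0.9836 + 0.20×1.2084 + 0.06×1.9577 + 0.19×2.0197 + 0.23×0.6390 + 0.07×1.8377 = 1.2644
MRP = 8.63% − 3.20% = 5.43%
E(R_P) = R_f + β_P × MRP = 3.20% + 1.2644 × 5.43% = 10.07%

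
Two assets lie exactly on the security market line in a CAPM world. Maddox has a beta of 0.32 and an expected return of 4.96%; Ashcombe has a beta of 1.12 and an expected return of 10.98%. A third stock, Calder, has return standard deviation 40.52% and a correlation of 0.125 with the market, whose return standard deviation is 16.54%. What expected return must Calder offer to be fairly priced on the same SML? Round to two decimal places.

4.86%

MRP = (10.98% − 4.96%) / (1.12 − 0.32) = 7.5250%
R_f = 4.96% − 0.32 × 7.5250% = 2.5520%
β_Calder = ρ·σ_i/σ_m = 0.125 × 40.52 / 16.54 = 0.3062
E(R_Calder) = R_f + β × MRP = 2.5520% + 0.3062 × 7.5250% = 4.86%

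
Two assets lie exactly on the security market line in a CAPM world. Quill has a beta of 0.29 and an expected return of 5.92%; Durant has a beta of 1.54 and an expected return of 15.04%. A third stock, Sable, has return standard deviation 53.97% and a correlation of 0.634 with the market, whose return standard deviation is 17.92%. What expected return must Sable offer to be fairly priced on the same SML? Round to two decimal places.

17.74%

MRP = (15.04% − 5.92%) / (1.54 − 0.29) = 7.2960%
R_f = 5.92% − 0.29 × 7.2960% = 3.8042%
β_Sable = ρ·σ_i/σ_m = 0.634 × 53.97 / 17.92 = 1.9094
E(R_Sable) = R_f + β × MRP = 3.8042% + 1.9094 × 7.2960% = 17.74%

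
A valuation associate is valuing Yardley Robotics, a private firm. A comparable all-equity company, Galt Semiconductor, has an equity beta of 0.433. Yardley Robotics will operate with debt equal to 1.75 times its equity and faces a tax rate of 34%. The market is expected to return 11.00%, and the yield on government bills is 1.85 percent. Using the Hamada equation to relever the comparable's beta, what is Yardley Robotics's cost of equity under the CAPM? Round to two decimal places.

β_L = β_U × [1 + (1 − t)(D/E)] = 0.433 × [1 + (1 − 0.34) × 1.75]
    = 0.433 × [1 + 0.66 × 1.75] = 0.433 × 2.1550 = 0.9331
MRP = 11.00% − 1.85% = 9.15%
E(R) = R_f + β_L × MRP = 1.85% + 0.9331 × 9.15% = 10.39%

10.39%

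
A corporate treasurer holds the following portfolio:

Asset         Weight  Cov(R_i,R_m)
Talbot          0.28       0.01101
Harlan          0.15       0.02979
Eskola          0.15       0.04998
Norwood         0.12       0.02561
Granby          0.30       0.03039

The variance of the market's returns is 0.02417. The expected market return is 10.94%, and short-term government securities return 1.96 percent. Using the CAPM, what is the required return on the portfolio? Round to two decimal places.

β_Talbot = 0.01101 / 0.02417 = 0.4555
β_Harlan = 0.02979 / 0.02417 = 1.2325
β_Eskola = 0.04998 / 0.02417 = 2.0679
β_Norwood = 0.02561 / 0.02417 = 1.0596
β_Granby = 0.03039 / 0.02417 = 1.2573
β_P = Σ w_i β_i = 0.28×0.4555 + 0.15×1.2325 + 0.15×2.0679 + 0.12×1.0596 + 0.30×1.2573 = 1.1269
MRP = 10.94% − 1.96% = 8.98%
E(R_P) = R_f + β_P × MRP = 1.96% + 1.1269 × 8.98% = 12.08%

12.08%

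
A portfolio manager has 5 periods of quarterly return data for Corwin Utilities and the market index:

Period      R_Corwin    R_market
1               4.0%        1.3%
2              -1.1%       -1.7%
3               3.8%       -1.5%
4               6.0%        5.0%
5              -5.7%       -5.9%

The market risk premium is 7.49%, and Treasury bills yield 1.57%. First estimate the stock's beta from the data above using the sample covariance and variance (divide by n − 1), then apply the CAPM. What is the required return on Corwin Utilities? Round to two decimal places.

9.50%

Mean R_i = (4.0 − 1.1 + 3.8 + 6.0 − 5.7) / 5 = 1.4000%
Mean R_m = (1.3 − 1.7 − 1.5 + 5.0 − 5.9) / 5 = -0.5600%
Σ(R_i − R̄_i)(R_m − R̄_m) = 68.9200  ⇒  Cov = 68.9200 / 4 = 17.2300
Σ(R_m − R̄_m)² = 65.0720  ⇒  Var(R_m) = 65.0720 / 4 = 16.2680
β = Cov / Var(R_m) = 17.2300 / 16.2680 = 1.0591
E(R) = R_f + β × MRP = 1.57% + 1.0591 × 7.49% = 9.50%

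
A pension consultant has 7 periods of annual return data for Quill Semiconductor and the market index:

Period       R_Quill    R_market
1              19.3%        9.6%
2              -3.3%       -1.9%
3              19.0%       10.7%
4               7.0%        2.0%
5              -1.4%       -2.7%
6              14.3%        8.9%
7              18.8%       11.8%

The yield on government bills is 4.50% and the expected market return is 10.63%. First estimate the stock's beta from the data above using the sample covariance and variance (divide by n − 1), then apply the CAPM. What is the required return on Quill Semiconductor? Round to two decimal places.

14.05%

Mean R_i = (19.3 − 3.3 + 19.0 + 7.0 − 1.4 + 14.3 + 18.8) / 7 = 10.5286%
Mean R_m = (9.6 − 1.9 + 10.7 + 2.0 − 2.7 + 8.9 + 11.8) / 7 = 5.4857%
Σ(R_i − R̄_i)(R_m − R̄_m) = 357.4429  ⇒  Cov = 357.4429 / 6 = 59.5738
Σ(R_m − R̄_m)² = 229.3486  ⇒  Var(R_m) = 229.3486 / 6 = 38.2248
β = Cov / Var(R_m) = 59.5738 / 38.2248 = 1.5585
MRP = 10.63% − 4.50% = 6.13%
E(R) = R_f + β × MRP = 4.50% + 1.5585 × 6.13% = 14.05%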